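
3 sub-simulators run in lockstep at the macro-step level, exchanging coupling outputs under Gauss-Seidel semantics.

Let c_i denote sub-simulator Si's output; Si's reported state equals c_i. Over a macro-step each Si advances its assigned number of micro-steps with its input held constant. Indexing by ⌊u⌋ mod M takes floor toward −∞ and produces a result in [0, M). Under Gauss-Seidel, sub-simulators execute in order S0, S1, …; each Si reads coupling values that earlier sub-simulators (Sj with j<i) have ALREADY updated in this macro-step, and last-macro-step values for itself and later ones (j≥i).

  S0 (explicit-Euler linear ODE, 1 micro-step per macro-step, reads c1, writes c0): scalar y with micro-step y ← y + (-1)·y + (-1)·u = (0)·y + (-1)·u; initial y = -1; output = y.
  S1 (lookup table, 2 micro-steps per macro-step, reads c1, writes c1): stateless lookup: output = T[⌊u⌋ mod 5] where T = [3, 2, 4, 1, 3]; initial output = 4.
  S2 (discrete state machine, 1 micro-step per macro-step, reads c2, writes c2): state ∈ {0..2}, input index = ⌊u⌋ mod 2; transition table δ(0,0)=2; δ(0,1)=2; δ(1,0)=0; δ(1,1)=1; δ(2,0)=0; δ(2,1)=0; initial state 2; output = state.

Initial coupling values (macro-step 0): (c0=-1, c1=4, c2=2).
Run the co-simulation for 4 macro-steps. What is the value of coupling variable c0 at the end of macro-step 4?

macro 1: S0 reads c1=4 → after 1×micro: -4; S1 reads c1=4 → after 2×micro: 3; S2 reads c2=2 → after 1×micro: 0 ⇒ (c0=-4, c1=3, c2=0)
macro 2: S0 reads c1=3 → after 1×micro: -3; S1 reads c1=3 → after 2×micro: 1; S2 reads c2=0 → after 1×micro: 2 ⇒ (c0=-3, c1=1, c2=2)
macro 3: S0 reads c1=1 → after 1×micro: -1; S1 reads c1=1 → after 2×micro: 2; S2 reads c2=2 → after 1×micro: 0 ⇒ (c0=-1, c1=2, c2=0)
macro 4: S0 reads c1=2 → after 1×micro: -2; S1 reads c1=2 → after 2×micro: 4; S2 reads c2=0 → after 1×micro: 2 ⇒ (c0=-2, c1=4, c2=2)

c0 at macro-step 4 = -2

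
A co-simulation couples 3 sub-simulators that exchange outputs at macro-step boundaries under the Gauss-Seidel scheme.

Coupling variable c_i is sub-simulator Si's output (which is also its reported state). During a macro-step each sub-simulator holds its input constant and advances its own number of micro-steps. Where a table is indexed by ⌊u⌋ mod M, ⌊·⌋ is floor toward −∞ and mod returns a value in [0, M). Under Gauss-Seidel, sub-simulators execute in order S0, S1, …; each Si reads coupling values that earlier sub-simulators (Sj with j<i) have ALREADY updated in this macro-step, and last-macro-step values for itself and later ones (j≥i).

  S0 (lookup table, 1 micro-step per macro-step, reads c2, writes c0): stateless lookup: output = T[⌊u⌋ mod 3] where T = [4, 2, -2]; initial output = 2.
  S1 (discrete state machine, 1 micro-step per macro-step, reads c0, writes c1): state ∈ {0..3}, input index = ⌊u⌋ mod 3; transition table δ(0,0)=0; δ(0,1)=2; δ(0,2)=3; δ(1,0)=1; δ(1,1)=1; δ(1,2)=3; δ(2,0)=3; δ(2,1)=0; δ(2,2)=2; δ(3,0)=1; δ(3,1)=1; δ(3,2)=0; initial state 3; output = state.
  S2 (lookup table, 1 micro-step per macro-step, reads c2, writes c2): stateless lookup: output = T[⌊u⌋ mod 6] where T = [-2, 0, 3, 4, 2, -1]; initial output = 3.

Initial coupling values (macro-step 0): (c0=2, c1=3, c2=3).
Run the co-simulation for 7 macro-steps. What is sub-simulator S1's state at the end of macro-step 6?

S1 state at macro-step 6 = 1

macro 1: S0 reads c2=3 → after 1×micro: 4; S1 reads c0=4 → after 1×micro: 1; S2 reads c2=3 → after 1×micro: 4 ⇒ (c0=4, c1=1, c2=4)
macro 2: S0 reads c2=4 → after 1×micro: 2; S1 reads c0=2 → after 1×micro: 3; S2 reads c2=4 → after 1×micro: 2 ⇒ (c0=2, c1=3, c2=2)
macro 3: S0 reads c2=2 → after 1×micro: -2; S1 reads c0=-2 → after 1×micro: 1; S2 reads c2=2 → after 1×micro: 3 ⇒ (c0=-2, c1=1, c2=3)
macro 4: S0 reads c2=3 → after 1×micro: 4; S1 reads c0=4 → after 1×micro: 1; S2 reads c2=3 → after 1×micro: 4 ⇒ (c0=4, c1=1, c2=4)
macro 5: S0 reads c2=4 → after 1×micro: 2; S1 reads c0=2 → after 1×micro: 3; S2 reads c2=4 → after 1×micro: 2 ⇒ (c0=2, c1=3, c2=2)
macro 6: S0 reads c2=2 → after 1×micro: -2; S1 reads c0=-2 → after 1×micro: 1; S2 reads c2=2 → after 1×micro: 3 ⇒ (c0=-2, c1=1, c2=3)
macro 7: S0 reads c2=3 → after 1×micro: 4; S1 reads c0=4 → after 1×micro: 1; S2 reads c2=3 → after 1×micro: 4 ⇒ (c0=4, c1=1, c2=4)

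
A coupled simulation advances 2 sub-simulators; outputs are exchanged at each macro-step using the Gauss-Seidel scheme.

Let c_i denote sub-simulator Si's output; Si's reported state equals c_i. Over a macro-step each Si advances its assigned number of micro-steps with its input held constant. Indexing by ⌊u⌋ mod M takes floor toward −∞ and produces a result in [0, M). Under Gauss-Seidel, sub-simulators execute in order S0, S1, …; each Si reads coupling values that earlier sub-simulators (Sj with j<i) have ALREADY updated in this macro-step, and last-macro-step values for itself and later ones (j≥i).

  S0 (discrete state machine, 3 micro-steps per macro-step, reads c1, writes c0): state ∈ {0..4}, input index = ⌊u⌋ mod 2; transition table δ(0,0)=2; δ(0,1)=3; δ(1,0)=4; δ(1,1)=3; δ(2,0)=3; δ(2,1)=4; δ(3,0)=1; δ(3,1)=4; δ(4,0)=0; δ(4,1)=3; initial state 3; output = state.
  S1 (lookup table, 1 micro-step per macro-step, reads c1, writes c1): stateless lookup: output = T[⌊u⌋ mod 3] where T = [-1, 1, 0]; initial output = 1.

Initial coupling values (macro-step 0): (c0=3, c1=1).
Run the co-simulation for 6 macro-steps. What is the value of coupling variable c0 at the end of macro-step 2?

c0 at macro-step 2 = 3

macro 1: S0 reads c1=1 → after 3×micro: 4; S1 reads c1=1 → after 1×micro: 1 ⇒ (c0=4, c1=1)
macro 2: S0 reads c1=1 → after 3×micro: 3; S1 reads c1=1 → after 1×micro: 1 ⇒ (c0=3, c1=1)
macro 3: S0 reads c1=1 → after 3×micro: 4; S1 reads c1=1 → after 1×micro: 1 ⇒ (c0=4, c1=1)
macro 4: S0 reads c1=1 → after 3×micro: 3; S1 reads c1=1 → after 1×micro: 1 ⇒ (c0=3, c1=1)
macro 5: S0 reads c1=1 → after 3×micro: 4; S1 reads c1=1 → after 1×micro: 1 ⇒ (c0=4, c1=1)
macro 6: S0 reads c1=1 → after 3×micro: 3; S1 reads c1=1 → after 1×micro: 1 ⇒ (c0=3, c1=1)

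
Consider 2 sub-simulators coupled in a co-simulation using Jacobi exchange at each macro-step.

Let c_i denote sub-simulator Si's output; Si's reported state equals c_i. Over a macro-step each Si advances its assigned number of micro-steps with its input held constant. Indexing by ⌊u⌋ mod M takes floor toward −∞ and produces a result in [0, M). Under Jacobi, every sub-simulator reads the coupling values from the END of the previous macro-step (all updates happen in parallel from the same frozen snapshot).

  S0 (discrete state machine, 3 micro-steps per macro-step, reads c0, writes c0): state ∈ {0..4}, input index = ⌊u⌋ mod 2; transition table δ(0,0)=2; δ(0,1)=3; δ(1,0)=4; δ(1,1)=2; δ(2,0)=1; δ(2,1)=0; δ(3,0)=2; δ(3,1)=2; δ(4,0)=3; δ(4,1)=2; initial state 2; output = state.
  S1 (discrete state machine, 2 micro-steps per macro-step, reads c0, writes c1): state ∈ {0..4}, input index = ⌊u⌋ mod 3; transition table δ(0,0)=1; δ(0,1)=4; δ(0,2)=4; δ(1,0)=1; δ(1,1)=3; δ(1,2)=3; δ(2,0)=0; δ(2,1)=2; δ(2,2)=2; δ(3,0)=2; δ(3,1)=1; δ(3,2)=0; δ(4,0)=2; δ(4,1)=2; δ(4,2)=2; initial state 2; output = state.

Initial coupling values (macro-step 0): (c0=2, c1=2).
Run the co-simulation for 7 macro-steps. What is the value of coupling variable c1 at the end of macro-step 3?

macro 1: S0 reads c0=2 → after 3×micro: 3; S1 reads c0=2 → after 2×micro: 2 ⇒ (c0=3, c1=2)
macro 2: S0 reads c0=3 → after 3×micro: 3; S1 reads c0=3 → after 2×micro: 1 ⇒ (c0=3, c1=1)
macro 3: S0 reads c0=3 → after 3×micro: 3; S1 reads c0=3 → after 2×micro: 1 ⇒ (c0=3, c1=1)
macro 4: S0 reads c0=3 → after 3×micro: 3; S1 reads c0=3 → after 2×micro: 1 ⇒ (c0=3, c1=1)
macro 5: S0 reads c0=3 → after 3×micro: 3; S1 reads c0=3 → after 2×micro: 1 ⇒ (c0=3, c1=1)
macro 6: S0 reads c0=3 → after 3×micro: 3; S1 reads c0=3 → after 2×micro: 1 ⇒ (c0=3, c1=1)
macro 7: S0 reads c0=3 → after 3×micro: 3; S1 reads c0=3 → after 2×micro: 1 ⇒ (c0=3, c1=1)

c1 at macro-step 3 = 1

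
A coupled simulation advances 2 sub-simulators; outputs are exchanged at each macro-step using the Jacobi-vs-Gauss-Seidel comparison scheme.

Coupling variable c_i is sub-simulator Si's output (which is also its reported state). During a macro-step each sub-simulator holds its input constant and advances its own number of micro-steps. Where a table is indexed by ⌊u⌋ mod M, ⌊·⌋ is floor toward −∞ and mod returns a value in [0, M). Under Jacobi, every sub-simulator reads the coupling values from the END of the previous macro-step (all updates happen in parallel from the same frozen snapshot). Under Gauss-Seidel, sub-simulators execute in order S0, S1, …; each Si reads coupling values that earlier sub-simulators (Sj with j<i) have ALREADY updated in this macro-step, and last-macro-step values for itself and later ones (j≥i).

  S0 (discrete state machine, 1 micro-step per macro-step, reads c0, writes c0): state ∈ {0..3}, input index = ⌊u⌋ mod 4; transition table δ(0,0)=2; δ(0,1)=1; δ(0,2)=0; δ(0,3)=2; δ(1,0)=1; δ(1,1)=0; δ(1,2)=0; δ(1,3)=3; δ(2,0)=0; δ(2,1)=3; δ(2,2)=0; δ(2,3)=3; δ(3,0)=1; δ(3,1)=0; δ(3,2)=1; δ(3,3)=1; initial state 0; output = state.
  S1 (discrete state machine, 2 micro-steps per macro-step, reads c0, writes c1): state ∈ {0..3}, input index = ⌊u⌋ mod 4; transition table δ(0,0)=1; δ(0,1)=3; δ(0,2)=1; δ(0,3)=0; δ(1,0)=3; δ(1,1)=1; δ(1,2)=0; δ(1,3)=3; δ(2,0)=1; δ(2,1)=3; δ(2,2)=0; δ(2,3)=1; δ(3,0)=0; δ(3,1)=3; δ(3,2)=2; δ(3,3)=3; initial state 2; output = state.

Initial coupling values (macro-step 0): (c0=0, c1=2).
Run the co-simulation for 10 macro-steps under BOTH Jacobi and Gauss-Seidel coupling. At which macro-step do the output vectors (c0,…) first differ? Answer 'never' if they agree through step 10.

[Jacobi] macro 1: S0 reads c0=0 → after 1×micro: 2; S1 reads c0=0 → after 2×micro: 3 ⇒ (c0=2, c1=3)
[Jacobi] macro 2: S0 reads c0=2 → after 1×micro: 0; S1 reads c0=2 → after 2×micro: 0 ⇒ (c0=0, c1=0)
[Jacobi] macro 3: S0 reads c0=0 → after 1×micro: 2; S1 reads c0=0 → after 2×micro: 3 ⇒ (c0=2, c1=3)
[Jacobi] macro 4: S0 reads c0=2 → after 1×micro: 0; S1 reads c0=2 → after 2×micro: 0 ⇒ (c0=0, c1=0)
[Jacobi] macro 5: S0 reads c0=0 → after 1×micro: 2; S1 reads c0=0 → after 2×micro: 3 ⇒ (c0=2, c1=3)
[Jacobi] macro 6: S0 reads c0=2 → after 1×micro: 0; S1 reads c0=2 → after 2×micro: 0 ⇒ (c0=0, c1=0)
[Jacobi] macro 7: S0 reads c0=0 → after 1×micro: 2; S1 reads c0=0 → after 2×micro: 3 ⇒ (c0=2, c1=3)
[Jacobi] macro 8: S0 reads c0=2 → after 1×micro: 0; S1 reads c0=2 → after 2×micro: 0 ⇒ (c0=0, c1=0)
[Jacobi] macro 9: S0 reads c0=0 → after 1×micro: 2; S1 reads c0=0 → after 2×micro: 3 ⇒ (c0=2, c1=3)
[Jacobi] macro 10: S0 reads c0=2 → after 1×micro: 0; S1 reads c0=2 → after 2×micro: 0 ⇒ (c0=0, c1=0)
[Gauss-Seidel] macro 1: S0 reads c0=0 → after 1×micro: 2; S1 reads c0=2 → after 2×micro: 1 ⇒ (c0=2, c1=1)
[Gauss-Seidel] macro 2: S0 reads c0=2 → after 1×micro: 0; S1 reads c0=0 → after 2×micro: 0 ⇒ (c0=0, c1=0)
[Gauss-Seidel] macro 3: S0 reads c0=0 → after 1×micro: 2; S1 reads c0=2 → after 2×micro: 0 ⇒ (c0=2, c1=0)
[Gauss-Seidel] macro 4: S0 reads c0=2 → after 1×micro: 0; S1 reads c0=0 → after 2×micro: 3 ⇒ (c0=0, c1=3)
[Gauss-Seidel] macro 5: S0 reads c0=0 → after 1×micro: 2; S1 reads c0=2 → after 2×micro: 0 ⇒ (c0=2, c1=0)
[Gauss-Seidel] macro 6: S0 reads c0=2 → after 1×micro: 0; S1 reads c0=0 → after 2×micro: 3 ⇒ (c0=0, c1=3)
[Gauss-Seidel] macro 7: S0 reads c0=0 → after 1×micro: 2; S1 reads c0=2 → after 2×micro: 0 ⇒ (c0=2, c1=0)
[Gauss-Seidel] macro 8: S0 reads c0=2 → after 1×micro: 0; S1 reads c0=0 → after 2×micro: 3 ⇒ (c0=0, c1=3)
[Gauss-Seidel] macro 9: S0 reads c0=0 → after 1×micro: 2; S1 reads c0=2 → after 2×micro: 0 ⇒ (c0=2, c1=0)
[Gauss-Seidel] macro 10: S0 reads c0=2 → after 1×micro: 0; S1 reads c0=0 → after 2×micro: 3 ⇒ (c0=0, c1=3)

first divergence at macro-step: 1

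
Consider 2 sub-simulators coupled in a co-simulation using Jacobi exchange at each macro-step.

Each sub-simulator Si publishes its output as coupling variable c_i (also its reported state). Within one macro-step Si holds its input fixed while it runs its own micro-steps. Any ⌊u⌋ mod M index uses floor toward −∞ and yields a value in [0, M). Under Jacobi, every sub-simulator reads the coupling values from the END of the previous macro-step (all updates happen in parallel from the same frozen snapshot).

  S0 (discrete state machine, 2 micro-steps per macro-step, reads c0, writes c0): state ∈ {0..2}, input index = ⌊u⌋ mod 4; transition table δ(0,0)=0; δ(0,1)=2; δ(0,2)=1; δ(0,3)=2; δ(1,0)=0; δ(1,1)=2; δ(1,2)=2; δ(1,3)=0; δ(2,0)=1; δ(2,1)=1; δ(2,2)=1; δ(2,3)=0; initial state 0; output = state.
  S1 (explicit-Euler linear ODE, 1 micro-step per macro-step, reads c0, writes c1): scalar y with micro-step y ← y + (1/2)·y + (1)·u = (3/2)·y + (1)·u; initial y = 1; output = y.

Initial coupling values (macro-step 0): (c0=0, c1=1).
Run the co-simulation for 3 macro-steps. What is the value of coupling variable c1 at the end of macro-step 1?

macro 1: S0 reads c0=0 → after 2×micro: 0; S1 reads c0=0 → after 1×micro: 3/2 ⇒ (c0=0, c1=3/2)
macro 2: S0 reads c0=0 → after 2×micro: 0; S1 reads c0=0 → after 1×micro: 9/4 ⇒ (c0=0, c1=9/4)
macro 3: S0 reads c0=0 → after 2×micro: 0; S1 reads c0=0 → after 1×micro: 27/8 ⇒ (c0=0, c1=27/8)

c1 at macro-step 1 = 3/2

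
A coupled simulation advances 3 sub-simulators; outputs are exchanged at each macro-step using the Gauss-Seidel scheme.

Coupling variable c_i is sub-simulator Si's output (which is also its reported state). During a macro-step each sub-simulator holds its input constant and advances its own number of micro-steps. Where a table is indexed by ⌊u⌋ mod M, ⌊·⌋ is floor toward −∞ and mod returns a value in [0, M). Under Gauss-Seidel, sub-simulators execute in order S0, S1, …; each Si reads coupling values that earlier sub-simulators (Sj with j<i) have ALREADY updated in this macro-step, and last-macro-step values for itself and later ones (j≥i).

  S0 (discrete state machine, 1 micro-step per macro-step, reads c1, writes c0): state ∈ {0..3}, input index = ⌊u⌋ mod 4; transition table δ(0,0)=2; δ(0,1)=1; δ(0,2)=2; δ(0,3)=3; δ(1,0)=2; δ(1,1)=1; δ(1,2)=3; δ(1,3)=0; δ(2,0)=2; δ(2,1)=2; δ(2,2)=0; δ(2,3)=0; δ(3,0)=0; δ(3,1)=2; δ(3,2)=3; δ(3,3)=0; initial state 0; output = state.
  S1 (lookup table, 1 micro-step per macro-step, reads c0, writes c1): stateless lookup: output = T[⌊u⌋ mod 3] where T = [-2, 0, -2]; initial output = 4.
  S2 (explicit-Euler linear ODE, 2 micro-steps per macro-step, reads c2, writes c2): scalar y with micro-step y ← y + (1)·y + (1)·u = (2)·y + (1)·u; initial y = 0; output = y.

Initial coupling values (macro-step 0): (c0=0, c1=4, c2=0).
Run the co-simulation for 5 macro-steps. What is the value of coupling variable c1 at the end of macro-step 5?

macro 1: S0 reads c1=4 → after 1×micro: 2; S1 reads c0=2 → after 1×micro: -2; S2 reads c2=0 → after 2×micro: 0 ⇒ (c0=2, c1=-2, c2=0)
macro 2: S0 reads c1=-2 → after 1×micro: 0; S1 reads c0=0 → after 1×micro: -2; S2 reads c2=0 → after 2×micro: 0 ⇒ (c0=0, c1=-2, c2=0)
macro 3: S0 reads c1=-2 → after 1×micro: 2; S1 reads c0=2 → after 1×micro: -2; S2 reads c2=0 → after 2×micro: 0 ⇒ (c0=2, c1=-2, c2=0)
macro 4: S0 reads c1=-2 → after 1×micro: 0; S1 reads c0=0 → after 1×micro: -2; S2 reads c2=0 → after 2×micro: 0 ⇒ (c0=0, c1=-2, c2=0)
macro 5: S0 reads c1=-2 → after 1×micro: 2; S1 reads c0=2 → after 1×micro: -2; S2 reads c2=0 → after 2×micro: 0 ⇒ (c0=2, c1=-2, c2=0)

c1 at macro-step 5 = -2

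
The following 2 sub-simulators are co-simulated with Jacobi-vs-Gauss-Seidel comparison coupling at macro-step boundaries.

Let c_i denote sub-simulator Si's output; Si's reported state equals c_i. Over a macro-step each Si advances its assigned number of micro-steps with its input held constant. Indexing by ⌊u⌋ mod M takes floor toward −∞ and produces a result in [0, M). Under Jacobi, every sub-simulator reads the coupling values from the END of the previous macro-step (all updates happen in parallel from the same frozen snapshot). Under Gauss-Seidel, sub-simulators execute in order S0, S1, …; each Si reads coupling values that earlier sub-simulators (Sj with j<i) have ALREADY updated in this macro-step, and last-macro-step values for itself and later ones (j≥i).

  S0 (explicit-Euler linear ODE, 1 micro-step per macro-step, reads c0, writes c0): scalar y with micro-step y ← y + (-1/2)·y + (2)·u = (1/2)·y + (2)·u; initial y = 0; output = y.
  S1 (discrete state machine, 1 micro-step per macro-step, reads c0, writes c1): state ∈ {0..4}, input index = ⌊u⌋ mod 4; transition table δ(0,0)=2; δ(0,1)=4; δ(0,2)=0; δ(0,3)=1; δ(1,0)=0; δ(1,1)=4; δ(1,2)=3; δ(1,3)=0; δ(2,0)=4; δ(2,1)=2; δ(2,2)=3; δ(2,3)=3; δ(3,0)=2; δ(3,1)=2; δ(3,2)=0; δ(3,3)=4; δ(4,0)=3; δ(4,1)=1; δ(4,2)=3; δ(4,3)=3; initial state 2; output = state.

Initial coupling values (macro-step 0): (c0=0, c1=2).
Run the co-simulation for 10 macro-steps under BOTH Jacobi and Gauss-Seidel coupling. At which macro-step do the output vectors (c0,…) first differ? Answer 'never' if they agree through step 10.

[Jacobi] macro 1: S0 reads c0=0 → after 1×micro: 0; S1 reads c0=0 → after 1×micro: 4 ⇒ (c0=0, c1=4)
[Jacobi] macro 2: S0 reads c0=0 → after 1×micro: 0; S1 reads c0=0 → after 1×micro: 3 ⇒ (c0=0, c1=3)
[Jacobi] macro 3: S0 reads c0=0 → after 1×micro: 0; S1 reads c0=0 → after 1×micro: 2 ⇒ (c0=0, c1=2)
[Jacobi] macro 4: S0 reads c0=0 → after 1×micro: 0; S1 reads c0=0 → after 1×micro: 4 ⇒ (c0=0, c1=4)
[Jacobi] macro 5: S0 reads c0=0 → after 1×micro: 0; S1 reads c0=0 → after 1×micro: 3 ⇒ (c0=0, c1=3)
[Jacobi] macro 6: S0 reads c0=0 → after 1×micro: 0; S1 reads c0=0 → after 1×micro: 2 ⇒ (c0=0, c1=2)
[Jacobi] macro 7: S0 reads c0=0 → after 1×micro: 0; S1 reads c0=0 → after 1×micro: 4 ⇒ (c0=0, c1=4)
[Jacobi] macro 8: S0 reads c0=0 → after 1×micro: 0; S1 reads c0=0 → after 1×micro: 3 ⇒ (c0=0, c1=3)
[Jacobi] macro 9: S0 reads c0=0 → after 1×micro: 0; S1 reads c0=0 → after 1×micro: 2 ⇒ (c0=0, c1=2)
[Jacobi] macro 10: S0 reads c0=0 → after 1×micro: 0; S1 reads c0=0 → after 1×micro: 4 ⇒ (c0=0, c1=4)
[Gauss-Seidel] macro 1: S0 reads c0=0 → after 1×micro: 0; S1 reads c0=0 → after 1×micro: 4 ⇒ (c0=0, c1=4)
[Gauss-Seidel] macro 2: S0 reads c0=0 → after 1×micro: 0; S1 reads c0=0 → after 1×micro: 3 ⇒ (c0=0, c1=3)
[Gauss-Seidel] macro 3: S0 reads c0=0 → after 1×micro: 0; S1 reads c0=0 → after 1×micro: 2 ⇒ (c0=0, c1=2)
[Gauss-Seidel] macro 4: S0 reads c0=0 → after 1×micro: 0; S1 reads c0=0 → after 1×micro: 4 ⇒ (c0=0, c1=4)
[Gauss-Seidel] macro 5: S0 reads c0=0 → after 1×micro: 0; S1 reads c0=0 → after 1×micro: 3 ⇒ (c0=0, c1=3)
[Gauss-Seidel] macro 6: S0 reads c0=0 → after 1×micro: 0; S1 reads c0=0 → after 1×micro: 2 ⇒ (c0=0, c1=2)
[Gauss-Seidel] macro 7: S0 reads c0=0 → after 1×micro: 0; S1 reads c0=0 → after 1×micro: 4 ⇒ (c0=0, c1=4)
[Gauss-Seidel] macro 8: S0 reads c0=0 → after 1×micro: 0; S1 reads c0=0 → after 1×micro: 3 ⇒ (c0=0, c1=3)
[Gauss-Seidel] macro 9: S0 reads c0=0 → after 1×micro: 0; S1 reads c0=0 → after 1×micro: 2 ⇒ (c0=0, c1=2)
[Gauss-Seidel] macro 10: S0 reads c0=0 → after 1×micro: 0; S1 reads c0=0 → after 1×micro: 4 ⇒ (c0=0, c1=4)

first divergence at macro-step: never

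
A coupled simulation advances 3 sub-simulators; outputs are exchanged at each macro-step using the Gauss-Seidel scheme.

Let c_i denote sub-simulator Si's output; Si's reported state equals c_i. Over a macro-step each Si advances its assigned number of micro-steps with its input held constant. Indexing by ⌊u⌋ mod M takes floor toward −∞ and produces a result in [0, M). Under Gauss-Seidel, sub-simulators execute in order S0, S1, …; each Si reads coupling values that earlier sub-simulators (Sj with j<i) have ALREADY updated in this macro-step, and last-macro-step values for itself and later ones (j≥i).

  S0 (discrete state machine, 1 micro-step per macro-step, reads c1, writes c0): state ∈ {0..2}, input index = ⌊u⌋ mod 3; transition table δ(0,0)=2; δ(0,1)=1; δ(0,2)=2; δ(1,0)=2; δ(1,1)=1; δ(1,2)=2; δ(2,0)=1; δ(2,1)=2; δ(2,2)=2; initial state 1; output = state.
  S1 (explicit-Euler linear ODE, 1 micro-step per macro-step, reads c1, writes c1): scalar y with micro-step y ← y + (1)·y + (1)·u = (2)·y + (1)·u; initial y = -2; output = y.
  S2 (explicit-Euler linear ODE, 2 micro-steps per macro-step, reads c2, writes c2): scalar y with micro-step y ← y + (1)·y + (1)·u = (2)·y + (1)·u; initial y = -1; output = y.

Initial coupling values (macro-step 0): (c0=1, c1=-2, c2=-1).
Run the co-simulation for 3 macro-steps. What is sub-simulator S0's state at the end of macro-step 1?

S0 state at macro-step 1 = 1

macro 1: S0 reads c1=-2 → after 1×micro: 1; S1 reads c1=-2 → after 1×micro: -6; S2 reads c2=-1 → after 2×micro: -7 ⇒ (c0=1, c1=-6, c2=-7)
macro 2: S0 reads c1=-6 → after 1×micro: 2; S1 reads c1=-6 → after 1×micro: -18; S2 reads c2=-7 → after 2×micro: -49 ⇒ (c0=2, c1=-18, c2=-49)
macro 3: S0 reads c1=-18 → after 1×micro: 1; S1 reads c1=-18 → after 1×micro: -54; S2 reads c2=-49 → after 2×micro: -343 ⇒ (c0=1, c1=-54, c2=-343)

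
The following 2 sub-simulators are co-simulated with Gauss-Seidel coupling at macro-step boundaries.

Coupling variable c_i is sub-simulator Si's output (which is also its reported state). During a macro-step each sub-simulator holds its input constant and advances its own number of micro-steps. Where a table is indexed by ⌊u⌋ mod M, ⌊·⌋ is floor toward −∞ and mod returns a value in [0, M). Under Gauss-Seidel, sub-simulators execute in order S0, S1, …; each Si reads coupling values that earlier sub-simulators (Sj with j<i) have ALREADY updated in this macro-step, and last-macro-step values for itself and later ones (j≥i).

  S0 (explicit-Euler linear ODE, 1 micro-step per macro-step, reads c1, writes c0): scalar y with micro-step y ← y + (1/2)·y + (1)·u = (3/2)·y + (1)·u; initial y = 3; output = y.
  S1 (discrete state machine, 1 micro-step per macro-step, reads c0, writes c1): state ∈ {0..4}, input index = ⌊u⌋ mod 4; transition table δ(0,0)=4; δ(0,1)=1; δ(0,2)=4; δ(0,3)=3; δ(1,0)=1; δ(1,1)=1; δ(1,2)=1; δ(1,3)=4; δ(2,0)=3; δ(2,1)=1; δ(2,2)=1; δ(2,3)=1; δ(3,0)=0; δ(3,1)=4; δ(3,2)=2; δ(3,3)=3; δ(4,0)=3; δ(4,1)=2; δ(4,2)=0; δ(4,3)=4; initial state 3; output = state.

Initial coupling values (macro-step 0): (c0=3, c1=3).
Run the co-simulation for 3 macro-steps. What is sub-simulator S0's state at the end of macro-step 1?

S0 state at macro-step 1 = 15/2

macro 1: S0 reads c1=3 → after 1×micro: 15/2; S1 reads c0=15/2 → after 1×micro: 3 ⇒ (c0=15/2, c1=3)
macro 2: S0 reads c1=3 → after 1×micro: 57/4; S1 reads c0=57/4 → after 1×micro: 2 ⇒ (c0=57/4, c1=2)
macro 3: S0 reads c1=2 → after 1×micro: 187/8; S1 reads c0=187/8 → after 1×micro: 1 ⇒ (c0=187/8, c1=1)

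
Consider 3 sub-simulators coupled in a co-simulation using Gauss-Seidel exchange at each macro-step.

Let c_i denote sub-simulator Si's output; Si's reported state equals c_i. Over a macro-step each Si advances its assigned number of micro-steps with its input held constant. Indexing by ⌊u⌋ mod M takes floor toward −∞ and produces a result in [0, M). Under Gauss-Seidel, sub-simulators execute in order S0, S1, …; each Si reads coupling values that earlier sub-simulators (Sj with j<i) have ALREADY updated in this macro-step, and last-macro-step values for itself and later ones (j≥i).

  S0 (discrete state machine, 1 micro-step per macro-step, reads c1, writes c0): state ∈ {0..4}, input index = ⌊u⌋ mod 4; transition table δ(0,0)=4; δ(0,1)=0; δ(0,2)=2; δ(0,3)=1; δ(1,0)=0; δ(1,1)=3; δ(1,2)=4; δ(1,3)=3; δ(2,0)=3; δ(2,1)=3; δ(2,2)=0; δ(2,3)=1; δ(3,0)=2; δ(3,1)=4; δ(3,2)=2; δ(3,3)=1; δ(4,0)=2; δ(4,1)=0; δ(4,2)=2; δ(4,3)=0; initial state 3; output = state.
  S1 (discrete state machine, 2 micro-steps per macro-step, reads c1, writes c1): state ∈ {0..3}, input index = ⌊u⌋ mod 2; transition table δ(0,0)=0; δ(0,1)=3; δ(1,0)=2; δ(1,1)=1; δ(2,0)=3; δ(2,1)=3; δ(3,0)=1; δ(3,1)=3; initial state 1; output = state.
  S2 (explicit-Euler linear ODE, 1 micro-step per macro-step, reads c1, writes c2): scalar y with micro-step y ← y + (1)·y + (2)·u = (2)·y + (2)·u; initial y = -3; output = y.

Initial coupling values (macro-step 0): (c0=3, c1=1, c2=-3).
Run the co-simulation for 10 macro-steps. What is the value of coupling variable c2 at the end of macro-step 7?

macro 1: S0 reads c1=1 → after 1×micro: 4; S1 reads c1=1 → after 2×micro: 1; S2 reads c1=1 → after 1×micro: -4 ⇒ (c0=4, c1=1, c2=-4)
macro 2: S0 reads c1=1 → after 1×micro: 0; S1 reads c1=1 → after 2×micro: 1; S2 reads c1=1 → after 1×micro: -6 ⇒ (c0=0, c1=1, c2=-6)
macro 3: S0 reads c1=1 → after 1×micro: 0; S1 reads c1=1 → after 2×micro: 1; S2 reads c1=1 → after 1×micro: -10 ⇒ (c0=0, c1=1, c2=-10)
macro 4: S0 reads c1=1 → after 1×micro: 0; S1 reads c1=1 → after 2×micro: 1; S2 reads c1=1 → after 1×micro: -18 ⇒ (c0=0, c1=1, c2=-18)
macro 5: S0 reads c1=1 → after 1×micro: 0; S1 reads c1=1 → after 2×micro: 1; S2 reads c1=1 → after 1×micro: -34 ⇒ (c0=0, c1=1, c2=-34)
macro 6: S0 reads c1=1 → after 1×micro: 0; S1 reads c1=1 → after 2×micro: 1; S2 reads c1=1 → after 1×micro: -66 ⇒ (c0=0, c1=1, c2=-66)
macro 7: S0 reads c1=1 → after 1×micro: 0; S1 reads c1=1 → after 2×micro: 1; S2 reads c1=1 → after 1×micro: -130 ⇒ (c0=0, c1=1, c2=-130)
macro 8: S0 reads c1=1 → after 1×micro: 0; S1 reads c1=1 → after 2×micro: 1; S2 reads c1=1 → after 1×micro: -258 ⇒ (c0=0, c1=1, c2=-258)
macro 9: S0 reads c1=1 → after 1×micro: 0; S1 reads c1=1 → after 2×micro: 1; S2 reads c1=1 → after 1×micro: -514 ⇒ (c0=0, c1=1, c2=-514)
macro 10: S0 reads c1=1 → after 1×micro: 0; S1 reads c1=1 → after 2×micro: 1; S2 reads c1=1 → after 1×micro: -1026 ⇒ (c0=0, c1=1, c2=-1026)

c2 at macro-step 7 = -130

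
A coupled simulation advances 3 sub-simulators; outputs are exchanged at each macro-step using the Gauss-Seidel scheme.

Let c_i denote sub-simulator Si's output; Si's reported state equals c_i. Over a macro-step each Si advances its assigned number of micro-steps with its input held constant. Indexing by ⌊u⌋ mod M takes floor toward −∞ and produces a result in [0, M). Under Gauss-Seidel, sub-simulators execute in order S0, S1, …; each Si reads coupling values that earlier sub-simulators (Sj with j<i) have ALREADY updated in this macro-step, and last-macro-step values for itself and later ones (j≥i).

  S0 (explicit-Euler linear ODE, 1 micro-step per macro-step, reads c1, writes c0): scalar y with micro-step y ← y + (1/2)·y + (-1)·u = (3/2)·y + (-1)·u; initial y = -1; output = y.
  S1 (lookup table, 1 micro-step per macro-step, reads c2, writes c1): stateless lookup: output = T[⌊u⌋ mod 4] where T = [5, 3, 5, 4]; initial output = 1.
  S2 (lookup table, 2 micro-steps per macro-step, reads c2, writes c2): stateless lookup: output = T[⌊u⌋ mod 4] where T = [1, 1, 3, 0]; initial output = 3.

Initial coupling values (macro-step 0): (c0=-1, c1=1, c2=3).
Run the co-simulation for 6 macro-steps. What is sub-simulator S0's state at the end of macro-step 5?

S0 state at macro-step 5 = -1437/32

macro 1: S0 reads c1=1 → after 1×micro: -5/2; S1 reads c2=3 → after 1×micro: 4; S2 reads c2=3 → after 2×micro: 0 ⇒ (c0=-5/2, c1=4, c2=0)
macro 2: S0 reads c1=4 → after 1×micro: -31/4; S1 reads c2=0 → after 1×micro: 5; S2 reads c2=0 → after 2×micro: 1 ⇒ (c0=-31/4, c1=5, c2=1)
macro 3: S0 reads c1=5 → after 1×micro: -133/8; S1 reads c2=1 → after 1×micro: 3; S2 reads c2=1 → after 2×micro: 1 ⇒ (c0=-133/8, c1=3, c2=1)
macro 4: S0 reads c1=3 → after 1×micro: -447/16; S1 reads c2=1 → after 1×micro: 3; S2 reads c2=1 → after 2×micro: 1 ⇒ (c0=-447/16, c1=3, c2=1)
macro 5: S0 reads c1=3 → after 1×micro: -1437/32; S1 reads c2=1 → after 1×micro: 3; S2 reads c2=1 → after 2×micro: 1 ⇒ (c0=-1437/32, c1=3, c2=1)
macro 6: S0 reads c1=3 → after 1×micro: -4503/64; S1 reads c2=1 → after 1×micro: 3; S2 reads c2=1 → after 2×micro: 1 ⇒ (c0=-4503/64, c1=3, c2=1)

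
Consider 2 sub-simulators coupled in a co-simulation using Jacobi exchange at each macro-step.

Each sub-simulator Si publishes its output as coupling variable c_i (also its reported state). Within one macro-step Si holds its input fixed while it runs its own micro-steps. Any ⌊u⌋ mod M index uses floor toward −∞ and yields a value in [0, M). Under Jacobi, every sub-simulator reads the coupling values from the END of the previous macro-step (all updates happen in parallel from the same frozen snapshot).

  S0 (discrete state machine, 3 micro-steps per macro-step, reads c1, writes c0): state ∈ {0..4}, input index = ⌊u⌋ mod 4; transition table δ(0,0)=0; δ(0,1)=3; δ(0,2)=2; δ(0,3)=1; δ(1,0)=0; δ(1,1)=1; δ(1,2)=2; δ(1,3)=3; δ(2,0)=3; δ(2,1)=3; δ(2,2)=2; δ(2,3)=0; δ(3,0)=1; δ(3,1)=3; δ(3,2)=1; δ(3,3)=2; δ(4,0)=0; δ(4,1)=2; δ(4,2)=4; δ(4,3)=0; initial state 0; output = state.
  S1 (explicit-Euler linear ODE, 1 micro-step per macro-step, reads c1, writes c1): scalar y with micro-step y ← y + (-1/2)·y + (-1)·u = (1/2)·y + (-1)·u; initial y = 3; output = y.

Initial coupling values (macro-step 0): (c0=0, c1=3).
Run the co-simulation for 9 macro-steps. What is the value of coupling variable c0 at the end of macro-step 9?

c0 at macro-step 9 = 0

macro 1: S0 reads c1=3 → after 3×micro: 2; S1 reads c1=3 → after 1×micro: -3/2 ⇒ (c0=2, c1=-3/2)
macro 2: S0 reads c1=-3/2 → after 3×micro: 2; S1 reads c1=-3/2 → after 1×micro: 3/4 ⇒ (c0=2, c1=3/4)
macro 3: S0 reads c1=3/4 → after 3×micro: 0; S1 reads c1=3/4 → after 1×micro: -3/8 ⇒ (c0=0, c1=-3/8)
macro 4: S0 reads c1=-3/8 → after 3×micro: 2; S1 reads c1=-3/8 → after 1×micro: 3/16 ⇒ (c0=2, c1=3/16)
macro 5: S0 reads c1=3/16 → after 3×micro: 0; S1 reads c1=3/16 → after 1×micro: -3/32 ⇒ (c0=0, c1=-3/32)
macro 6: S0 reads c1=-3/32 → after 3×micro: 2; S1 reads c1=-3/32 → after 1×micro: 3/64 ⇒ (c0=2, c1=3/64)
macro 7: S0 reads c1=3/64 → after 3×micro: 0; S1 reads c1=3/64 → after 1×micro: -3/128 ⇒ (c0=0, c1=-3/128)
macro 8: S0 reads c1=-3/128 → after 3×micro: 2; S1 reads c1=-3/128 → after 1×micro: 3/256 ⇒ (c0=2, c1=3/256)
macro 9: S0 reads c1=3/256 → after 3×micro: 0; S1 reads c1=3/256 → after 1×micro: -3/512 ⇒ (c0=0, c1=-3/512)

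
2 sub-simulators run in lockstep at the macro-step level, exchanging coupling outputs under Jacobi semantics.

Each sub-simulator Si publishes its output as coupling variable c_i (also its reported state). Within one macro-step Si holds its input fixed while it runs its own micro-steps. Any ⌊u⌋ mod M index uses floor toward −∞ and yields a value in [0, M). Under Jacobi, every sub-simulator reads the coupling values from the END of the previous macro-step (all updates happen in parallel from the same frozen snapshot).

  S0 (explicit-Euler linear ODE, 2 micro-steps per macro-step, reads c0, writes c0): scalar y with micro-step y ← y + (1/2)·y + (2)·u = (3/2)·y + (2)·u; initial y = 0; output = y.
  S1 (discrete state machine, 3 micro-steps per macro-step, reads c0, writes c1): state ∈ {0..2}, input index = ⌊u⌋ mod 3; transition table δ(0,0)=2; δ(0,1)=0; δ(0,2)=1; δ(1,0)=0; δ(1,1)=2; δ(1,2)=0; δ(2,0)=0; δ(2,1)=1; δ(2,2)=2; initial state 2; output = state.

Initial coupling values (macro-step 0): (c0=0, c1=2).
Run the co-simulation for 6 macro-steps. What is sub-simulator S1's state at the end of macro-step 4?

S1 state at macro-step 4 = 2

macro 1: S0 reads c0=0 → after 2×micro: 0; S1 reads c0=0 → after 3×micro: 0 ⇒ (c0=0, c1=0)
macro 2: S0 reads c0=0 → after 2×micro: 0; S1 reads c0=0 → after 3×micro: 2 ⇒ (c0=0, c1=2)
macro 3: S0 reads c0=0 → after 2×micro: 0; S1 reads c0=0 → after 3×micro: 0 ⇒ (c0=0, c1=0)
macro 4: S0 reads c0=0 → after 2×micro: 0; S1 reads c0=0 → after 3×micro: 2 ⇒ (c0=0, c1=2)
macro 5: S0 reads c0=0 → after 2×micro: 0; S1 reads c0=0 → after 3×micro: 0 ⇒ (c0=0, c1=0)
macro 6: S0 reads c0=0 → after 2×micro: 0; S1 reads c0=0 → after 3×micro: 2 ⇒ (c0=0, c1=2)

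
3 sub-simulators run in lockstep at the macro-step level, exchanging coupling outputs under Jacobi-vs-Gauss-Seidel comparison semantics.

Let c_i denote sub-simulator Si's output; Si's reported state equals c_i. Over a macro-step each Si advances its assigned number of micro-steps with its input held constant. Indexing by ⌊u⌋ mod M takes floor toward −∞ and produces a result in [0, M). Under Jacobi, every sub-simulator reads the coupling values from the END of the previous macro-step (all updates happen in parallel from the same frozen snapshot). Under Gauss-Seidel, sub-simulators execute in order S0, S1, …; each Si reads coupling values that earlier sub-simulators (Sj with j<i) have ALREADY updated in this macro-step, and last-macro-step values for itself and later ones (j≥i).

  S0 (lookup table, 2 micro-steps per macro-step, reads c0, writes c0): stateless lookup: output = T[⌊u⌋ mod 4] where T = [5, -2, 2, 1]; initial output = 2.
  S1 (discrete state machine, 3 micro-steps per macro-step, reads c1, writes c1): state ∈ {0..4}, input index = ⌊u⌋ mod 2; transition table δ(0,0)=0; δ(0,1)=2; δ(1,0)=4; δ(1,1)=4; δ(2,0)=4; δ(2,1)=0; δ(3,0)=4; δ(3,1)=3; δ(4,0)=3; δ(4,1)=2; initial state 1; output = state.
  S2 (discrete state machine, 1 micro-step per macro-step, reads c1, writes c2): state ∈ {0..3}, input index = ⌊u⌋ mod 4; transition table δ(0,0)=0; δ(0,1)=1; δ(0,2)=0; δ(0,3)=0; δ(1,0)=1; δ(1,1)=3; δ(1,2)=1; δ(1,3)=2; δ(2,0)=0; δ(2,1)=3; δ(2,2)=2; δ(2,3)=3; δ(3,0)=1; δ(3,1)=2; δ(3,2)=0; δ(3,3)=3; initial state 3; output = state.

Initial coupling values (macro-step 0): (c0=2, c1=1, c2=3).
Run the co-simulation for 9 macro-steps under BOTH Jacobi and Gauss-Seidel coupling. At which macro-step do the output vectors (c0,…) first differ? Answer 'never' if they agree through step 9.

[Jacobi] macro 1: S0 reads c0=2 → after 2×micro: 2; S1 reads c1=1 → after 3×micro: 0; S2 reads c1=1 → after 1×micro: 2 ⇒ (c0=2, c1=0, c2=2)
[Jacobi] macro 2: S0 reads c0=2 → after 2×micro: 2; S1 reads c1=0 → after 3×micro: 0; S2 reads c1=0 → after 1×micro: 0 ⇒ (c0=2, c1=0, c2=0)
[Jacobi] macro 3: S0 reads c0=2 → after 2×micro: 2; S1 reads c1=0 → after 3×micro: 0; S2 reads c1=0 → after 1×micro: 0 ⇒ (c0=2, c1=0, c2=0)
[Jacobi] macro 4: S0 reads c0=2 → after 2×micro: 2; S1 reads c1=0 → after 3×micro: 0; S2 reads c1=0 → after 1×micro: 0 ⇒ (c0=2, c1=0, c2=0)
[Jacobi] macro 5: S0 reads c0=2 → after 2×micro: 2; S1 reads c1=0 → after 3×micro: 0; S2 reads c1=0 → after 1×micro: 0 ⇒ (c0=2, c1=0, c2=0)
[Jacobi] macro 6: S0 reads c0=2 → after 2×micro: 2; S1 reads c1=0 → after 3×micro: 0; S2 reads c1=0 → after 1×micro: 0 ⇒ (c0=2, c1=0, c2=0)
[Jacobi] macro 7: S0 reads c0=2 → after 2×micro: 2; S1 reads c1=0 → after 3×micro: 0; S2 reads c1=0 → after 1×micro: 0 ⇒ (c0=2, c1=0, c2=0)
[Jacobi] macro 8: S0 reads c0=2 → after 2×micro: 2; S1 reads c1=0 → after 3×micro: 0; S2 reads c1=0 → after 1×micro: 0 ⇒ (c0=2, c1=0, c2=0)
[Jacobi] macro 9: S0 reads c0=2 → after 2×micro: 2; S1 reads c1=0 → after 3×micro: 0; S2 reads c1=0 → after 1×micro: 0 ⇒ (c0=2, c1=0, c2=0)
[Gauss-Seidel] macro 1: S0 reads c0=2 → after 2×micro: 2; S1 reads c1=1 → after 3×micro: 0; S2 reads c1=0 → after 1×micro: 1 ⇒ (c0=2, c1=0, c2=1)
[Gauss-Seidel] macro 2: S0 reads c0=2 → after 2×micro: 2; S1 reads c1=0 → after 3×micro: 0; S2 reads c1=0 → after 1×micro: 1 ⇒ (c0=2, c1=0, c2=1)
[Gauss-Seidel] macro 3: S0 reads c0=2 → after 2×micro: 2; S1 reads c1=0 → after 3×micro: 0; S2 reads c1=0 → after 1×micro: 1 ⇒ (c0=2, c1=0, c2=1)
[Gauss-Seidel] macro 4: S0 reads c0=2 → after 2×micro: 2; S1 reads c1=0 → after 3×micro: 0; S2 reads c1=0 → after 1×micro: 1 ⇒ (c0=2, c1=0, c2=1)
[Gauss-Seidel] macro 5: S0 reads c0=2 → after 2×micro: 2; S1 reads c1=0 → after 3×micro: 0; S2 reads c1=0 → after 1×micro: 1 ⇒ (c0=2, c1=0, c2=1)
[Gauss-Seidel] macro 6: S0 reads c0=2 → after 2×micro: 2; S1 reads c1=0 → after 3×micro: 0; S2 reads c1=0 → after 1×micro: 1 ⇒ (c0=2, c1=0, c2=1)
[Gauss-Seidel] macro 7: S0 reads c0=2 → after 2×micro: 2; S1 reads c1=0 → after 3×micro: 0; S2 reads c1=0 → after 1×micro: 1 ⇒ (c0=2, c1=0, c2=1)
[Gauss-Seidel] macro 8: S0 reads c0=2 → after 2×micro: 2; S1 reads c1=0 → after 3×micro: 0; S2 reads c1=0 → after 1×micro: 1 ⇒ (c0=2, c1=0, c2=1)
[Gauss-Seidel] macro 9: S0 reads c0=2 → after 2×micro: 2; S1 reads c1=0 → after 3×micro: 0; S2 reads c1=0 → after 1×micro: 1 ⇒ (c0=2, c1=0, c2=1)

first divergence at macro-step: 1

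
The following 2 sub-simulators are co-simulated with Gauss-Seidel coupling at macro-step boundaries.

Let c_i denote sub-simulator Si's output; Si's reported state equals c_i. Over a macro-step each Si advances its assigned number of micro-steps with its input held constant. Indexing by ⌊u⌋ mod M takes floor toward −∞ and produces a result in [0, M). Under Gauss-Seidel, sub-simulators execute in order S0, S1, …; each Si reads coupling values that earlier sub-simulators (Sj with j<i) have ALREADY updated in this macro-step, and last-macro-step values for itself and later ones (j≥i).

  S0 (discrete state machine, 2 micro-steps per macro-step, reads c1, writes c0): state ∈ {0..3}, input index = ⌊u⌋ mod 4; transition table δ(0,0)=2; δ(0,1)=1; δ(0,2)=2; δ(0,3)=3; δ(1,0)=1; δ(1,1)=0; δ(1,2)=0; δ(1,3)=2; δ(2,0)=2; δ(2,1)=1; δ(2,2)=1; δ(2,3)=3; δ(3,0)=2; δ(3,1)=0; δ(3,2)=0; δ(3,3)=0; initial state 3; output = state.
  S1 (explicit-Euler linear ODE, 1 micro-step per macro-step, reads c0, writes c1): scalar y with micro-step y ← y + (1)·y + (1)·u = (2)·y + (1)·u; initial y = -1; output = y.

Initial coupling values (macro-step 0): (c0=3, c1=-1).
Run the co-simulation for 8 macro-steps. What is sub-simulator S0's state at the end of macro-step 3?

S0 state at macro-step 3 = 3

macro 1: S0 reads c1=-1 → after 2×micro: 3; S1 reads c0=3 → after 1×micro: 1 ⇒ (c0=3, c1=1)
macro 2: S0 reads c1=1 → after 2×micro: 1; S1 reads c0=1 → after 1×micro: 3 ⇒ (c0=1, c1=3)
macro 3: S0 reads c1=3 → after 2×micro: 3; S1 reads c0=3 → after 1×micro: 9 ⇒ (c0=3, c1=9)
macro 4: S0 reads c1=9 → after 2×micro: 1; S1 reads c0=1 → after 1×micro: 19 ⇒ (c0=1, c1=19)
macro 5: S0 reads c1=19 → after 2×micro: 3; S1 reads c0=3 → after 1×micro: 41 ⇒ (c0=3, c1=41)
macro 6: S0 reads c1=41 → after 2×micro: 1; S1 reads c0=1 → after 1×micro: 83 ⇒ (c0=1, c1=83)
macro 7: S0 reads c1=83 → after 2×micro: 3; S1 reads c0=3 → after 1×micro: 169 ⇒ (c0=3, c1=169)
macro 8: S0 reads c1=169 → after 2×micro: 1; S1 reads c0=1 → after 1×micro: 339 ⇒ (c0=1, c1=339)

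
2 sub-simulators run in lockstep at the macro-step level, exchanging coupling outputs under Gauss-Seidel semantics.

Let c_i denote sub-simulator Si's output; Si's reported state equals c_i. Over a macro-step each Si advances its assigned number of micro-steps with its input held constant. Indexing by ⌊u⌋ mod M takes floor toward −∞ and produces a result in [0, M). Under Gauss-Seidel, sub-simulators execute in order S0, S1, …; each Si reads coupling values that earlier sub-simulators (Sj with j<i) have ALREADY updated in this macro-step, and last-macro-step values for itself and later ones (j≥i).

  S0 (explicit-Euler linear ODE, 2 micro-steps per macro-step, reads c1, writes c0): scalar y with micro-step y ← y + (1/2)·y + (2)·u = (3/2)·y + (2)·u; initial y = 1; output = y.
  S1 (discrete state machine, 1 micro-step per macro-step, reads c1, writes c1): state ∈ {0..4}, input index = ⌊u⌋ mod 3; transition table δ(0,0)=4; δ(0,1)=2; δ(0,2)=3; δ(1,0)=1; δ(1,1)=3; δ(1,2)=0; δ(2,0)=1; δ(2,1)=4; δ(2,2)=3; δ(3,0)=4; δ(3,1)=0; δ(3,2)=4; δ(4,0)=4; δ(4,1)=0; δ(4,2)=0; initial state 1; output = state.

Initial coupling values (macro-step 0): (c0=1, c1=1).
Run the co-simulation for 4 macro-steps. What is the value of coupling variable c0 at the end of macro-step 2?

c0 at macro-step 2 = 501/16

macro 1: S0 reads c1=1 → after 2×micro: 29/4; S1 reads c1=1 → after 1×micro: 3 ⇒ (c0=29/4, c1=3)
macro 2: S0 reads c1=3 → after 2×micro: 501/16; S1 reads c1=3 → after 1×micro: 4 ⇒ (c0=501/16, c1=4)
macro 3: S0 reads c1=4 → after 2×micro: 5789/64; S1 reads c1=4 → after 1×micro: 0 ⇒ (c0=5789/64, c1=0)
macro 4: S0 reads c1=0 → after 2×micro: 52101/256; S1 reads c1=0 → after 1×micro: 4 ⇒ (c0=52101/256, c1=4)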